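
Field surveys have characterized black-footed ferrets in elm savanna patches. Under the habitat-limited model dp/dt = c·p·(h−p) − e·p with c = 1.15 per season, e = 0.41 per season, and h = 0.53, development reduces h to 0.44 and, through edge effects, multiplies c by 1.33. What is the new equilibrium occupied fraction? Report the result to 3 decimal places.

0.172

Before: p* = h − e/c = 0.53 − 0.41/1.15 = 0.53 − 0.3565 = 0.1735.
After: c = 1.5295, e = 0.41, h = 0.44; p* = 0.44 − 0.41/1.5295 = 0.1719.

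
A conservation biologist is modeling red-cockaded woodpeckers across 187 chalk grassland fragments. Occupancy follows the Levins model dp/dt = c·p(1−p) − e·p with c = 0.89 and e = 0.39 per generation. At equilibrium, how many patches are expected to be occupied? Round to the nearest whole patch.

105

p* = 1 − e/c = 1 − 0.39/0.89 = 0.5618.
Expected occupied patches = N × p* = 187 × 0.5618 = 105.06 ≈ 105.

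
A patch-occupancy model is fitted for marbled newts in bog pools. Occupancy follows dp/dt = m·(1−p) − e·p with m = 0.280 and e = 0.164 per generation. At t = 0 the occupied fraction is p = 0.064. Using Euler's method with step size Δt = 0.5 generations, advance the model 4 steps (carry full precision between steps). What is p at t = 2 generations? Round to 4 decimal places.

0.4230

Update rule: p ← p + [m·(1−p) − e·p]·Δt with Δt = 0.5.
p: 0.06400 → 0.18979  (Δp = +0.12579)
p: 0.18979 → 0.28766  (Δp = +0.09787)
p: 0.28766 → 0.36380  (Δp = +0.07614)
p: 0.36380 → 0.42303  (Δp = +0.05924)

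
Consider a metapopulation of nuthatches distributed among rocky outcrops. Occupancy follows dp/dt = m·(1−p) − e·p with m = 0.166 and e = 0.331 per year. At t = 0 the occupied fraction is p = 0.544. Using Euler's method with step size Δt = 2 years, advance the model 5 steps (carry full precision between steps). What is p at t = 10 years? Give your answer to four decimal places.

Update rule: p ← p + [m·(1−p) − e·p]·Δt with Δt = 2.
t = 2: p = 0.54400 + (-0.20874) = 0.33526
t = 4: p = 0.33526 + (-0.00125) = 0.33401
t = 6: p = 0.33401 + (-0.00001) = 0.33400
t = 8: p = 0.33400 + (-0.00000) = 0.33400
t = 10: p = 0.33400 + (-0.00000) = 0.33400

0.3340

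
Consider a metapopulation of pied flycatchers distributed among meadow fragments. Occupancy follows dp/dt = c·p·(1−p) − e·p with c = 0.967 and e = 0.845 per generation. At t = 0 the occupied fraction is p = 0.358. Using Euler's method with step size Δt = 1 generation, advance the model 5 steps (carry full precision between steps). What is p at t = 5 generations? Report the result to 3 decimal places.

Update rule: p ← p + [c·p·(1−p) − e·p]·Δt with Δt = 1.
step 1: Δp = -0.08026, p = 0.27774
step 2: Δp = -0.04071, p = 0.23703
step 3: Δp = -0.02541, p = 0.21162
step 4: Δp = -0.01749, p = 0.19413
step 5: Δp = -0.01276, p = 0.18137

0.181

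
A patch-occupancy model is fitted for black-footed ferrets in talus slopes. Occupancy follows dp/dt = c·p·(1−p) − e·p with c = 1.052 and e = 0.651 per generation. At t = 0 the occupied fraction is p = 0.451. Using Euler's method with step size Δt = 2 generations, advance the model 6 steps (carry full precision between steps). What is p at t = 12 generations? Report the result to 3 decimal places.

0.381

Update rule: p ← p + [c·p·(1−p) − e·p]·Δt with Δt = 2.
  1  |  dp/dt·Δt = -0.066254  |  p_1 = 0.384746
  2  |  dp/dt·Δt = -0.002888  |  p_2 = 0.381858
  3  |  dp/dt·Δt = -0.000546  |  p_3 = 0.381312
  4  |  dp/dt·Δt = -0.000107  |  p_4 = 0.381205
  5  |  dp/dt·Δt = -0.000021  |  p_5 = 0.381184
  6  |  dp/dt·Δt = -0.000004  |  p_6 = 0.381180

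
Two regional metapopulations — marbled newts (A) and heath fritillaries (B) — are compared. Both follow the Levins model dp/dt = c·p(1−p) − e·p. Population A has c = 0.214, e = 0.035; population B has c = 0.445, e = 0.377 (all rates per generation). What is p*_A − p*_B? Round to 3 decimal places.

A: p*_A = 1 − 0.035/0.214 = 0.8364.
B: p*_B = 1 − 0.377/0.445 = 0.1528.
p*_A − p*_B = 0.8364 − 0.1528 = 0.6836.

0.684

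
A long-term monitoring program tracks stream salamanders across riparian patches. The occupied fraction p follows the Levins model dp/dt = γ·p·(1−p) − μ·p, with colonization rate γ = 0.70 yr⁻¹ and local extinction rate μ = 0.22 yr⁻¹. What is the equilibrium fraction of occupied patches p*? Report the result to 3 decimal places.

At equilibrium, colonization balances extinction: γ·p*·(1−p*) = μ·p*.
So p* = 1 − μ/γ = 1 − 0.22/0.70 = 1 − 0.3143 = 0.6857.

0.686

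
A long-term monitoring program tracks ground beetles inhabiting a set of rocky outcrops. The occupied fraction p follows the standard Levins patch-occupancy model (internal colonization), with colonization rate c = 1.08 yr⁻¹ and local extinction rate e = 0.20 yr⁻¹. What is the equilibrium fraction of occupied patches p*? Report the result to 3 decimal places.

0.815

Setting dp/dt = 0 and dividing through by p* gives c·(1−p*) = e.
So p* = 1 − e/c = 1 − 0.20/1.08 = 1 − 0.1852 = 0.8148.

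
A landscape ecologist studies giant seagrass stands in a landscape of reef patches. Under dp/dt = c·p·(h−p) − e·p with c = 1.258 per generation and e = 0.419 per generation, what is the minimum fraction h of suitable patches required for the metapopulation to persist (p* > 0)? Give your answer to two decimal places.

0.33

p* = h − e/c is positive only when h > e/c.
h_min = e/c = 0.419/1.258 = 0.3331.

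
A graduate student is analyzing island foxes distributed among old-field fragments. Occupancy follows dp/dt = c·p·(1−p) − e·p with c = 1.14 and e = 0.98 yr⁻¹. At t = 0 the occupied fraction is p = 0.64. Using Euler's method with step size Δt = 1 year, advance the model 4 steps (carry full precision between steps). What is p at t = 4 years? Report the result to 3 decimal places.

Update rule: p ← p + [c·p·(1−p) − e·p]·Δt with Δt = 1.
p: 0.64000 → 0.27546  (Δp = -0.36454)
p: 0.27546 → 0.23303  (Δp = -0.04243)
p: 0.23303 → 0.20841  (Δp = -0.02462)
p: 0.20841 → 0.19224  (Δp = -0.01617)

0.192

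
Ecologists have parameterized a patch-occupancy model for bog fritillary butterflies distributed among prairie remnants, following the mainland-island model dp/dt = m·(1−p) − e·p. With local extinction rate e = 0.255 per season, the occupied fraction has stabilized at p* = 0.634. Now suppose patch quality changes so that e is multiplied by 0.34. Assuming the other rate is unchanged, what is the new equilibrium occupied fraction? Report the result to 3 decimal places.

Balance m(1−p*) = e·p* gives m = e·p*/(1−p*) = 0.255×0.63400/0.36600 = 0.44172.
New p* = m/(m+e) = 0.44172/(0.44172+0.08670) = 0.83593.

0.836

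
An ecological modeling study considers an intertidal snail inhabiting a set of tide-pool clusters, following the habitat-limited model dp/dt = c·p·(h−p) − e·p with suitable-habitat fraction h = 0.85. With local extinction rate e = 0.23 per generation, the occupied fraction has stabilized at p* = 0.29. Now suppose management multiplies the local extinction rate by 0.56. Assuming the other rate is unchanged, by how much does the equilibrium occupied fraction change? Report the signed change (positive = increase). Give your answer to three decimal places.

Balance c(h−p*) = e gives c = e/(0.85 − 0.29000) = 0.23/0.56000 = 0.41071.
New p* = 0.85 − e/c = 0.85 − 0.12880/0.41071 = 0.53640.
Δp* = 0.53640 − 0.29000 = +0.24640.

0.246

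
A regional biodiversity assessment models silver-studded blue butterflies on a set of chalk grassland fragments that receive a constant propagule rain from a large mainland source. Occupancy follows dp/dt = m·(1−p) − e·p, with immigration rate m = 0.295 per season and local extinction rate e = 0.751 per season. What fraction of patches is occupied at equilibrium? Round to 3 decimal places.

At equilibrium the propagule rain into empty patches balances local extinction: m(1−p*) = e·p*.
p* = m/(m+e) = 0.295/(0.295+0.751) = 0.295/1.0460 = 0.2820.

0.282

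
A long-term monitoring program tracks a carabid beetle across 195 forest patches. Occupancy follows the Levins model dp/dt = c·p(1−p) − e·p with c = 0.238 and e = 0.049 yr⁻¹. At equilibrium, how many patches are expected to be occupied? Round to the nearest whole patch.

155

p* = 1 − e/c = 1 − 0.049/0.238 = 0.7941.
Expected occupied patches = N × p* = 195 × 0.7941 = 154.85 ≈ 155.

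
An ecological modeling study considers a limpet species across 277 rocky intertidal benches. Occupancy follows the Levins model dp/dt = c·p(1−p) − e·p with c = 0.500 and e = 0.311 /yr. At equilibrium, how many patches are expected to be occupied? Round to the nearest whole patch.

105

p* = 1 − e/c = 1 − 0.311/0.500 = 0.3780.
Expected occupied patches = N × p* = 277 × 0.3780 = 104.71 ≈ 105.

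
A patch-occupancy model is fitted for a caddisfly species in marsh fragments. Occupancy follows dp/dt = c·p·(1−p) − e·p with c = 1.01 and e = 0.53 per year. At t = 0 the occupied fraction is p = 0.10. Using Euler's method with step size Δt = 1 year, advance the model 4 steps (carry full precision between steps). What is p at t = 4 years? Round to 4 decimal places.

0.2961

Update rule: p ← p + [c·p·(1−p) − e·p]·Δt with Δt = 1.
t = 1: p = 0.10000 + (+0.03790) = 0.13790
t = 2: p = 0.13790 + (+0.04699) = 0.18489
t = 3: p = 0.18489 + (+0.05422) = 0.23911
t = 4: p = 0.23911 + (+0.05703) = 0.29613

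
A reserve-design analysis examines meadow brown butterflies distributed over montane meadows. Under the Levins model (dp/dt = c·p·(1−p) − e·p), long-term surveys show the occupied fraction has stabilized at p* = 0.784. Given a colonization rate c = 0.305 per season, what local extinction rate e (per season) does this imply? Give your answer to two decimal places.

0.07

At equilibrium c(1−p*) = e.
e = 0.305 × (1 − 0.784) = 0.305 × 0.2160 = 0.0659.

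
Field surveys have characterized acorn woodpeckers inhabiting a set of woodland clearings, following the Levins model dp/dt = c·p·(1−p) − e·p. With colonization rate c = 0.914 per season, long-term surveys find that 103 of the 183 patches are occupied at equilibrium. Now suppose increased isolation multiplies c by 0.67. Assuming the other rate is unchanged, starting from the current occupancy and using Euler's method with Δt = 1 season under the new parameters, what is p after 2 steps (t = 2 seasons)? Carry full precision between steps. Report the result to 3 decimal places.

Observed p* = 103/183 = 0.56284.
Balance c(1−p*) = e gives e = 0.914×(1 − 0.56284) = 0.39956.
Starting from p₀ = 0.56284; update p ← p + (dp/dt)·Δt with the new parameters.
t = 1: p = 0.56284 + (-0.07421) = 0.48863
t = 2: p = 0.48863 + (-0.04222) = 0.44641

0.446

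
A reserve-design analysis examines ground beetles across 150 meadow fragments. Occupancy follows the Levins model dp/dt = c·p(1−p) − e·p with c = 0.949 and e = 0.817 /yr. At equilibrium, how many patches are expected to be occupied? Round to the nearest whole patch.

p* = 1 − e/c = 1 − 0.817/0.949 = 0.1391.
Expected occupied patches = N × p* = 150 × 0.1391 = 20.86 ≈ 21.

21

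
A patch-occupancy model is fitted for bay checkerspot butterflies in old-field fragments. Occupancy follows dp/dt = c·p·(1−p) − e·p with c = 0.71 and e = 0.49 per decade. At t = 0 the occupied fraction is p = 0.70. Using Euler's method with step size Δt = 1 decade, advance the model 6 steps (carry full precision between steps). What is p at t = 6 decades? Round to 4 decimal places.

0.3442

Update rule: p ← p + [c·p·(1−p) − e·p]·Δt with Δt = 1.
p: 0.70000 → 0.50610  (Δp = -0.19390)
p: 0.50610 → 0.43558  (Δp = -0.07052)
p: 0.43558 → 0.39670  (Δp = -0.03888)
p: 0.39670 → 0.37224  (Δp = -0.02446)
p: 0.37224 → 0.35575  (Δp = -0.01649)
p: 0.35575 → 0.34416  (Δp = -0.01159)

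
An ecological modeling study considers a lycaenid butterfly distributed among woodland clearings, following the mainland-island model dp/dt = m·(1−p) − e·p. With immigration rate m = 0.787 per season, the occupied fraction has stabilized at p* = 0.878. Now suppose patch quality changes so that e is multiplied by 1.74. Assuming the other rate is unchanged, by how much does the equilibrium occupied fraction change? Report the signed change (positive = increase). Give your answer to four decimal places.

Balance m(1−p*) = e·p* gives e = m(1−p*)/p* = 0.787×0.12200/0.87800 = 0.10936.
New p* = m/(m+e) = 0.78700/(0.78700+0.19029) = 0.80529.
Δp* = 0.80529 − 0.87800 = -0.07271.

-0.0727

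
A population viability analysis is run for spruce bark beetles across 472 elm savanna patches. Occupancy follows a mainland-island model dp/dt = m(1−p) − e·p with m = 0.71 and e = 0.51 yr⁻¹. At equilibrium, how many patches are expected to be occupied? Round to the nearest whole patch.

p* = m/(m+e) = 0.71/1.2200 = 0.5820.
Expected occupied patches = N × p* = 472 × 0.5820 = 274.69 ≈ 275.

275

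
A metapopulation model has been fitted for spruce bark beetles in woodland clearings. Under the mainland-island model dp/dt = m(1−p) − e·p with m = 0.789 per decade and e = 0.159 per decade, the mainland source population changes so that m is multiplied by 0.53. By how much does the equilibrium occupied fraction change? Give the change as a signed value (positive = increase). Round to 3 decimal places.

Before: p* = 0.789/(0.789+0.159) = 0.8323.
After: m = 0.41817, e = 0.159; p* = 0.41817/0.5772 = 0.7245.
Δp* = 0.7245 − 0.8323 = -0.1078.

-0.108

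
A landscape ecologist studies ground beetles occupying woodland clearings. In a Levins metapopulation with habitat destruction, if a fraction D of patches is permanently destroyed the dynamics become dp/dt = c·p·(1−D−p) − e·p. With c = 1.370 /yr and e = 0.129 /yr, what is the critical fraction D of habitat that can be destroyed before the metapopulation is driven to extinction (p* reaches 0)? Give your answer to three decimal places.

The nontrivial equilibrium is p* = (1−D) − e/c; extinction occurs when this hits zero.
So D_crit = 1 − e/c = 1 − 0.129/1.370 = 1 − 0.0942 = 0.9058.
Note this equals the original equilibrium occupancy — the Levins extinction-debt result.

0.906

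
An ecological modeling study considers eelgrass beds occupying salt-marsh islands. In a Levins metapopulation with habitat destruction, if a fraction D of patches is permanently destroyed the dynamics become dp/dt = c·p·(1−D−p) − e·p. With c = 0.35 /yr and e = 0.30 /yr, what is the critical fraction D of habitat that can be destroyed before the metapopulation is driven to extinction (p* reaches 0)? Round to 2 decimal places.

The nontrivial equilibrium is p* = (1−D) − e/c; extinction occurs when this hits zero.
So D_crit = 1 − e/c = 1 − 0.30/0.35 = 1 − 0.8571 = 0.1429.
Note this equals the original equilibrium occupancy — the Levins extinction-debt result.

0.14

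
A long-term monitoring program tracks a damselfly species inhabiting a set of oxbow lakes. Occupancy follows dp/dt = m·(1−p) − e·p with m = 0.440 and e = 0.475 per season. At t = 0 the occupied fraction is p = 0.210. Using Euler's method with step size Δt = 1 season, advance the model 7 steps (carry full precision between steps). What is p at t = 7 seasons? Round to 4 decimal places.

0.4809

Update rule: p ← p + [m·(1−p) − e·p]·Δt with Δt = 1.
t = 1: p = 0.21000 + (+0.24785) = 0.45785
t = 2: p = 0.45785 + (+0.02107) = 0.47892
t = 3: p = 0.47892 + (+0.00179) = 0.48071
t = 4: p = 0.48071 + (+0.00015) = 0.48086
t = 5: p = 0.48086 + (+0.00001) = 0.48087
t = 6: p = 0.48087 + (+0.00000) = 0.48087
t = 7: p = 0.48087 + (+0.00000) = 0.48087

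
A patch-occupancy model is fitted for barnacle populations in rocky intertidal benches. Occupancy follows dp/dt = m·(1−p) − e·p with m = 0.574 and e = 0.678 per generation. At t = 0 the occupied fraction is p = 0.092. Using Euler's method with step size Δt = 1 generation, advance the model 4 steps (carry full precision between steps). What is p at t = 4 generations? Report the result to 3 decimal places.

Update rule: p ← p + [m·(1−p) − e·p]·Δt with Δt = 1.
p: 0.09200 → 0.55082  (Δp = +0.45882)
p: 0.55082 → 0.43519  (Δp = -0.11562)
p: 0.43519 → 0.46433  (Δp = +0.02914)
p: 0.46433 → 0.45699  (Δp = -0.00734)

0.457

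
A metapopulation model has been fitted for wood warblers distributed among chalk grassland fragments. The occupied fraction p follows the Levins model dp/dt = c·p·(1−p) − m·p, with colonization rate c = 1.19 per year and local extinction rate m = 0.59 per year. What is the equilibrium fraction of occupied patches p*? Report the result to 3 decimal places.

0.504

At equilibrium, colonization balances extinction: c·p*·(1−p*) = m·p*.
So p* = 1 − m/c = 1 − 0.59/1.19 = 1 − 0.4958 = 0.5042.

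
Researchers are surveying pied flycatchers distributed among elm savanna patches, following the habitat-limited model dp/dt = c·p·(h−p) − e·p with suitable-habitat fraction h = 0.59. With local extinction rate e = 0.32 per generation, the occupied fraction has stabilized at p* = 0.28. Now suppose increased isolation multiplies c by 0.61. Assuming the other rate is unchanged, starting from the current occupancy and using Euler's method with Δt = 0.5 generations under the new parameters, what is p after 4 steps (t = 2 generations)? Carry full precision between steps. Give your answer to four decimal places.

Balance c(h−p*) = e gives c = e/(0.59 − 0.28000) = 0.32/0.31000 = 1.03226.
Starting from p₀ = 0.28000; update p ← p + (dp/dt)·Δt with the new parameters.
p: 0.28000 → 0.26253  (Δp = -0.01747)
p: 0.26253 → 0.24759  (Δp = -0.01494)
p: 0.24759 → 0.23467  (Δp = -0.01292)
p: 0.23467 → 0.22337  (Δp = -0.01129)

0.2234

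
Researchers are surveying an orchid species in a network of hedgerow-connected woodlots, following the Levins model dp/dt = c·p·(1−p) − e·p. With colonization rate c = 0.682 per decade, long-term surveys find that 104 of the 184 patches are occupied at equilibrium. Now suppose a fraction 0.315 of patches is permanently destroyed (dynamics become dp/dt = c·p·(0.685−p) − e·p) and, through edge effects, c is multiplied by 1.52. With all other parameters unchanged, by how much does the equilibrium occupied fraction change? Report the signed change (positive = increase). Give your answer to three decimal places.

Observed p* = 104/184 = 0.56522.
Balance c(1−p*) = e gives e = 0.682×(1 − 0.56522) = 0.29652.
New p* = 0.685 − e/c = 0.685 − 0.29652/1.03664 = 0.39896.
Δp* = 0.39896 − 0.56522 = -0.16626.

-0.166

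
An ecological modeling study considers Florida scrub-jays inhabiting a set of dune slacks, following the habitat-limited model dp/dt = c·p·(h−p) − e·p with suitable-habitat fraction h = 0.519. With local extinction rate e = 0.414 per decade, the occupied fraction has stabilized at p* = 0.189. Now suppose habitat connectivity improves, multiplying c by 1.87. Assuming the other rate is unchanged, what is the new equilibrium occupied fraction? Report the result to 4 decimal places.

0.3425

Balance c(h−p*) = e gives c = e/(0.519 − 0.18900) = 0.414/0.33000 = 1.25455.
New p* = 0.519 − e/c = 0.519 − 0.41400/2.34601 = 0.34253.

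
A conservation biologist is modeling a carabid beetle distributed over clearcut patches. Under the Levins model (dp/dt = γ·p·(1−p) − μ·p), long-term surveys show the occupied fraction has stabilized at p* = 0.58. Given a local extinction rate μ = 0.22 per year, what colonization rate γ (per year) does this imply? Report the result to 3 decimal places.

At equilibrium γ(1−p*) = μ, so γ = μ/(1−p*).
γ = 0.22/(1 − 0.58) = 0.22/0.4200 = 0.5238.

0.524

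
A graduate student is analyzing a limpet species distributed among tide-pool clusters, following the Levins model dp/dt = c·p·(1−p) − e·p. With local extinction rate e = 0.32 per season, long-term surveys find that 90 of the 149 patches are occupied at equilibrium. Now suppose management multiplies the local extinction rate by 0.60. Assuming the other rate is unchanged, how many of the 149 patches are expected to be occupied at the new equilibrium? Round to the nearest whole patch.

Observed p* = 90/149 = 0.60403.
Balance c(1−p*) = e gives c = e/(1 − 0.60403) = 0.32/0.39597 = 0.80814.
New p* = 1 − e/c = 1 − 0.19200/0.80814 = 0.76242.
Expected occupied = 149 × 0.76242 = 113.60 ≈ 114.

114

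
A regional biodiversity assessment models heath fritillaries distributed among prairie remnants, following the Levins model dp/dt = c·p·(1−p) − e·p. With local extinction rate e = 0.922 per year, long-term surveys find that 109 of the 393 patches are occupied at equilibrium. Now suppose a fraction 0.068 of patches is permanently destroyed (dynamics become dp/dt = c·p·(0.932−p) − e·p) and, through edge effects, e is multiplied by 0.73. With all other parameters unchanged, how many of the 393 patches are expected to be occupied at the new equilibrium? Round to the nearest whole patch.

159

Observed p* = 109/393 = 0.27735.
Balance c(1−p*) = e gives c = e/(1 − 0.27735) = 0.922/0.72265 = 1.27586.
New p* = 0.932 − e/c = 0.932 − 0.67306/1.27586 = 0.40447.
Expected occupied = 393 × 0.40447 = 158.96 ≈ 159.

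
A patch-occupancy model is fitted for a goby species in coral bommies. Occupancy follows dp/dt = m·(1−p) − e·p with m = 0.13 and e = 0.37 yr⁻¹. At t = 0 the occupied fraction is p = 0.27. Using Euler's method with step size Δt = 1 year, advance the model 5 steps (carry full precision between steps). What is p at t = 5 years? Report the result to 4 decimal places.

0.2603

Update rule: p ← p + [m·(1−p) − e·p]·Δt with Δt = 1.
step 1: Δp = -0.00500, p = 0.26500
step 2: Δp = -0.00250, p = 0.26250
step 3: Δp = -0.00125, p = 0.26125
step 4: Δp = -0.00063, p = 0.26063
step 5: Δp = -0.00031, p = 0.26031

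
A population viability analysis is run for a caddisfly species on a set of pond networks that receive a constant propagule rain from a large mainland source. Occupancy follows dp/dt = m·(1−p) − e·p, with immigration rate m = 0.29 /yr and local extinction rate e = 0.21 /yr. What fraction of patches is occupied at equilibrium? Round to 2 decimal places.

0.58

Setting dp/dt = 0: m − m·p* = e·p*, so m = (m+e)·p*.
p* = m/(m+e) = 0.29/(0.29+0.21) = 0.29/0.5000 = 0.5800.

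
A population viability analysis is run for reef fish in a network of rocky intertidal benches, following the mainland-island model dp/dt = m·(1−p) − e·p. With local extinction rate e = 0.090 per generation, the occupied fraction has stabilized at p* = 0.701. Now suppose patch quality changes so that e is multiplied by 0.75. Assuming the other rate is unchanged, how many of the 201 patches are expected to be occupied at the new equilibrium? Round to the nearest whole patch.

152

Balance m(1−p*) = e·p* gives m = e·p*/(1−p*) = 0.090×0.70100/0.29900 = 0.21100.
New p* = m/(m+e) = 0.21100/(0.21100+0.06750) = 0.75763.
Expected occupied = 201 × 0.75763 = 152.28 ≈ 152.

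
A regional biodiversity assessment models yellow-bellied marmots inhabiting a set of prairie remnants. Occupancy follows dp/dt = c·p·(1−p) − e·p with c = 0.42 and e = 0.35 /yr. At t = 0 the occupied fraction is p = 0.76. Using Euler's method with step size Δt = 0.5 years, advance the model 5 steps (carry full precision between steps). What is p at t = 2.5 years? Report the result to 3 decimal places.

0.464

Update rule: p ← p + [c·p·(1−p) − e·p]·Δt with Δt = 0.5.
  1  |  dp/dt·Δt = -0.094696  |  p_1 = 0.665304
  2  |  dp/dt·Δt = -0.069667  |  p_2 = 0.595637
  3  |  dp/dt·Δt = -0.053657  |  p_3 = 0.541980
  4  |  dp/dt·Δt = -0.042717  |  p_4 = 0.499264
  5  |  dp/dt·Δt = -0.034871  |  p_5 = 0.464392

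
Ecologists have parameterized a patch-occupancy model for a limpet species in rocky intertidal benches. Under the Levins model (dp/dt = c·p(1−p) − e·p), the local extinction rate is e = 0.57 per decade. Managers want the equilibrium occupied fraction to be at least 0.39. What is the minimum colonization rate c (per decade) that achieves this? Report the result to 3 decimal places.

p* = 1 − e/c ≥ 0.39 requires e/c ≤ 0.6100, i.e. c ≥ e/0.6100.
c_min = 0.57/0.6100 = 0.9344.

0.934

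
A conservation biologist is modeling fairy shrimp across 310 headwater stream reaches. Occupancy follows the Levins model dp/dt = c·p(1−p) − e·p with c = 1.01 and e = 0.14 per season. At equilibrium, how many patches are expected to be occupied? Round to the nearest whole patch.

p* = 1 − e/c = 1 − 0.14/1.01 = 0.8614.
Expected occupied patches = N × p* = 310 × 0.8614 = 267.03 ≈ 267.

267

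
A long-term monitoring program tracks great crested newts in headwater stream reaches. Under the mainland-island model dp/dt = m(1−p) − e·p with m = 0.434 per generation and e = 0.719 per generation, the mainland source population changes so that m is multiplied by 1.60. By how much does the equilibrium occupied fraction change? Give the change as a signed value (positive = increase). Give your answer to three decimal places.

Before: p* = 0.434/(0.434+0.719) = 0.3764.
After: m = 0.6944, e = 0.719; p* = 0.6944/1.4134 = 0.4913.
Δp* = 0.4913 − 0.3764 = +0.1149.

0.115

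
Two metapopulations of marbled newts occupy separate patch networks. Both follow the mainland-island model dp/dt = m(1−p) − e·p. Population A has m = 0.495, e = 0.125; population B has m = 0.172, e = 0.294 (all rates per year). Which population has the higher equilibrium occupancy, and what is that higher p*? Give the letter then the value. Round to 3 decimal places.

A: p*_A = m/(m+e) = 0.495/0.6200 = 0.7984.
B: p*_B = 0.172/0.4660 = 0.3691.
A is higher at 0.7984.

A, 0.798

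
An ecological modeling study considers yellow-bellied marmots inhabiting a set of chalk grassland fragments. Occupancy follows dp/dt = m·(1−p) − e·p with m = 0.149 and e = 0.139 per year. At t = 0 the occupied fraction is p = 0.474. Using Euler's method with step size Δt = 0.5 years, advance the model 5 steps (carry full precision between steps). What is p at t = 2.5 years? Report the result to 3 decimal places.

0.497

Update rule: p ← p + [m·(1−p) − e·p]·Δt with Δt = 0.5.
step 1: Δp = +0.00624, p = 0.48024
step 2: Δp = +0.00534, p = 0.48559
step 3: Δp = +0.00458, p = 0.49016
step 4: Δp = +0.00392, p = 0.49408
step 5: Δp = +0.00335, p = 0.49743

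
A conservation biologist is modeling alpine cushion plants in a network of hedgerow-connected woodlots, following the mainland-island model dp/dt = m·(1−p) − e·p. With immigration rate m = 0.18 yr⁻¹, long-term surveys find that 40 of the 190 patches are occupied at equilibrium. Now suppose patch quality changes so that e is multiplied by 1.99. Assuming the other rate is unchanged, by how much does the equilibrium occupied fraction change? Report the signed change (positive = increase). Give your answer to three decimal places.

Observed p* = 40/190 = 0.21053.
Balance m(1−p*) = e·p* gives e = m(1−p*)/p* = 0.18×0.78947/0.21053 = 0.67499.
New p* = m/(m+e) = 0.18000/(0.18000+1.34323) = 0.11817.
Δp* = 0.11817 − 0.21053 = -0.09236.

-0.092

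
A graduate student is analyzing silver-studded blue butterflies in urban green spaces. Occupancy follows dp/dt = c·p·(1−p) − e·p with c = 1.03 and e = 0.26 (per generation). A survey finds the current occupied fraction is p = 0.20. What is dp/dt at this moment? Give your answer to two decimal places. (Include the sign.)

0.11

Colonization term: c·p·(1−p) = 1.03×0.20×0.8000 = 0.16480.
Extinction term: e·p = 0.05200.
dp/dt = 0.16480 − 0.05200 = 0.11280.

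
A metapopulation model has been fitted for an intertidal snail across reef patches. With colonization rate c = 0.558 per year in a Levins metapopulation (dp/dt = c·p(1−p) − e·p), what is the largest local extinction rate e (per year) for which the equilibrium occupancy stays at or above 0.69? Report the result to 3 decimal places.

1 − e/c ≥ 0.69 ⇒ e ≤ c(1 − 0.69) = 0.558 × 0.3100.
e_max = 0.1730.

0.173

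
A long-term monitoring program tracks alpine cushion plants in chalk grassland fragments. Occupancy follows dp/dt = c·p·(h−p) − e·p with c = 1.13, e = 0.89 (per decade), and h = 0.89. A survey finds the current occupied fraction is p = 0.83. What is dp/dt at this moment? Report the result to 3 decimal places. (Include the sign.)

-0.682

Colonization term: c·p·(h−p) = 1.13×0.83×0.0600 = 0.05627.
Extinction term: e·p = 0.73870.
dp/dt = 0.05627 − 0.73870 = -0.68243.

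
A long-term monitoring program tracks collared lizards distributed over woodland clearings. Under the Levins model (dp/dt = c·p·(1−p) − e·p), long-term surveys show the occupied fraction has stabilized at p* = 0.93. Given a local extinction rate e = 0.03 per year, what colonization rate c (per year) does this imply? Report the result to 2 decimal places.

0.43

At equilibrium c(1−p*) = e, so c = e/(1−p*).
c = 0.03/(1 − 0.93) = 0.03/0.0700 = 0.4286.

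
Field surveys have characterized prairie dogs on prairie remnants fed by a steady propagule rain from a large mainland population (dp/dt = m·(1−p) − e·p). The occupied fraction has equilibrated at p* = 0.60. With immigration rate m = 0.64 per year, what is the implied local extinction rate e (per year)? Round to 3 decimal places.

At equilibrium m(1−p*) = e·p*, so e = m(1−p*)/p*.
e = 0.64 × 0.4000 / 0.60 = 0.4267.

0.427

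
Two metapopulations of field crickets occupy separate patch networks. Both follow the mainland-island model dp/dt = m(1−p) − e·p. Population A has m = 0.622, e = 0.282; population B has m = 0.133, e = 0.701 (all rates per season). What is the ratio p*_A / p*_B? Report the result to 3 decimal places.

4.315

A: p*_A = m/(m+e) = 0.622/0.9040 = 0.6881.
B: p*_B = 0.133/0.8340 = 0.1595.
p*_A / p*_B = 0.6881/0.1595 = 4.3146.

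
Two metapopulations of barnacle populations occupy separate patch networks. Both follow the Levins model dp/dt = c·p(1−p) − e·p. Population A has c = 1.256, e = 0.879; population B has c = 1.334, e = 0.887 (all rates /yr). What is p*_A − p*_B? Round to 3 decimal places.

A: p*_A = 1 − 0.879/1.256 = 0.3002.
B: p*_B = 1 − 0.887/1.334 = 0.3351.
p*_A − p*_B = 0.3002 − 0.3351 = -0.0349.

-0.035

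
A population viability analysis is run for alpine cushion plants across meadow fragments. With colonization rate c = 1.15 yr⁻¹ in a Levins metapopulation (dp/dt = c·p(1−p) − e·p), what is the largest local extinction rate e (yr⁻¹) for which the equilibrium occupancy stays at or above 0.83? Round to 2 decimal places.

0.20

1 − e/c ≥ 0.83 ⇒ e ≤ c(1 − 0.83) = 1.15 × 0.1700.
e_max = 0.1955.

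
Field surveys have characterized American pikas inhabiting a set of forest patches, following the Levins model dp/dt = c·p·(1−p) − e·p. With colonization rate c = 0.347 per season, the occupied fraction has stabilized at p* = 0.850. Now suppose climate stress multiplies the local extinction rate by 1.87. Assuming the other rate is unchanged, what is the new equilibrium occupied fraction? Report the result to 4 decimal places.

0.7195

Balance c(1−p*) = e gives e = 0.347×(1 − 0.85000) = 0.05205.
New p* = 1 − e/c = 1 − 0.09733/0.34700 = 0.71951.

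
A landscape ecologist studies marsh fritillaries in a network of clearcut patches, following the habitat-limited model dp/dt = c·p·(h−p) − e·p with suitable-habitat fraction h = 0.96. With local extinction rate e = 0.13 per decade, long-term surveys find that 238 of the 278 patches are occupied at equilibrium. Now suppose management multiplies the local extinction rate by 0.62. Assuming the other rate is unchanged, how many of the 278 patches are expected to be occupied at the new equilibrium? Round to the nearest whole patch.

249

Observed p* = 238/278 = 0.85612.
Balance c(h−p*) = e gives c = e/(0.96 − 0.85612) = 0.13/0.10388 = 1.25144.
New p* = 0.96 − e/c = 0.96 − 0.08060/1.25144 = 0.89559.
Expected occupied = 278 × 0.89559 = 248.97 ≈ 249.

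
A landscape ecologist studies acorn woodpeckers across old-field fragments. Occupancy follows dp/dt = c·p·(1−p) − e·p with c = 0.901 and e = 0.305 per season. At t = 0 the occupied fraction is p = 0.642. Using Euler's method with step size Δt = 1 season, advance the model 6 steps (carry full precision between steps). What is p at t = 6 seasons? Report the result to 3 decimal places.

Update rule: p ← p + [c·p·(1−p) − e·p]·Δt with Δt = 1.
t = 1: p = 0.64200 + (+0.01127) = 0.65327
t = 2: p = 0.65327 + (+0.00484) = 0.65811
t = 3: p = 0.65811 + (+0.00200) = 0.66011
t = 4: p = 0.66011 + (+0.00082) = 0.66093
t = 5: p = 0.66093 + (+0.00033) = 0.66126
t = 6: p = 0.66126 + (+0.00013) = 0.66140

0.661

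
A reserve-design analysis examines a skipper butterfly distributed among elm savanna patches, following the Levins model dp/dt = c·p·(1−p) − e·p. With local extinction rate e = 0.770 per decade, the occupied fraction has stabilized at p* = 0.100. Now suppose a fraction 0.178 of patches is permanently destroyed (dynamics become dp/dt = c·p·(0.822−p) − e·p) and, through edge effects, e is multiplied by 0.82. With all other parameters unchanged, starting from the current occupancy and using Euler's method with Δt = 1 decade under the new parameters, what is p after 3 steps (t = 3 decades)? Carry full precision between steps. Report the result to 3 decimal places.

0.096

Balance c(1−p*) = e gives c = e/(1 − 0.10000) = 0.770/0.90000 = 0.85556.
Starting from p₀ = 0.10000; update p ← p + (dp/dt)·Δt with the new parameters.
p: 0.10000 → 0.09863  (Δp = -0.00137)
p: 0.09863 → 0.09740  (Δp = -0.00123)
p: 0.09740 → 0.09628  (Δp = -0.00112)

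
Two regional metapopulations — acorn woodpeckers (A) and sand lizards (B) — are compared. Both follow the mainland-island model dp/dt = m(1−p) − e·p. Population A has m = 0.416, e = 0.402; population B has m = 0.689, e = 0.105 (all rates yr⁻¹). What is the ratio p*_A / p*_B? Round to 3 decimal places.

A: p*_A = m/(m+e) = 0.416/0.8180 = 0.5086.
B: p*_B = 0.689/0.7940 = 0.8678.
p*_A / p*_B = 0.5086/0.8678 = 0.5861.

0.586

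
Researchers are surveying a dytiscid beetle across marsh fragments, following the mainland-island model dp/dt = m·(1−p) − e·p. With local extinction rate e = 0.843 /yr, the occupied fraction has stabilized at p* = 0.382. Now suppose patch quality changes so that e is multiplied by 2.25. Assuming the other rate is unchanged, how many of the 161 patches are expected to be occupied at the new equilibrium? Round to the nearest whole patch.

35

Balance m(1−p*) = e·p* gives m = e·p*/(1−p*) = 0.843×0.38200/0.61800 = 0.52108.
New p* = m/(m+e) = 0.52108/(0.52108+1.89675) = 0.21552.
Expected occupied = 161 × 0.21552 = 34.70 ≈ 35.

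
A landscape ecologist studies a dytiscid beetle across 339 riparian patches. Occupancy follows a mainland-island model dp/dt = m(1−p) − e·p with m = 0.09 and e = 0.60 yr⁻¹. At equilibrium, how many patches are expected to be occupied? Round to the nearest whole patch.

44

p* = m/(m+e) = 0.09/0.6900 = 0.1304.
Expected occupied patches = N × p* = 339 × 0.1304 = 44.22 ≈ 44.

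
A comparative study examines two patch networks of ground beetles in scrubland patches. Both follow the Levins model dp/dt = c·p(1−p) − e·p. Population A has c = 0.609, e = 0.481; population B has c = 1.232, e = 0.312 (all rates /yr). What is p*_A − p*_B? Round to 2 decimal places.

-0.54

A: p*_A = 1 − 0.481/0.609 = 0.2102.
B: p*_B = 1 − 0.312/1.232 = 0.7468.
p*_A − p*_B = 0.2102 − 0.7468 = -0.5366.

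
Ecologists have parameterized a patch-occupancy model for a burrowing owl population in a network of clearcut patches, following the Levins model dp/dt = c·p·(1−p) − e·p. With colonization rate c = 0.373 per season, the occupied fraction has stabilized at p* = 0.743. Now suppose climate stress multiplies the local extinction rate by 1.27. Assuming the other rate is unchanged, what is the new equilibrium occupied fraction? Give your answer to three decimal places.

0.674

Balance c(1−p*) = e gives e = 0.373×(1 − 0.74300) = 0.09586.
New p* = 1 − e/c = 1 − 0.12174/0.37300 = 0.67362.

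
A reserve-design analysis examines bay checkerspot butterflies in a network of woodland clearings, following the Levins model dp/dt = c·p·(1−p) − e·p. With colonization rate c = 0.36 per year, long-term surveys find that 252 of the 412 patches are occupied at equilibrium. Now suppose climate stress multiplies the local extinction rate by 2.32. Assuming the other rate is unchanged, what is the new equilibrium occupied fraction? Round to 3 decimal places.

0.099

Observed p* = 252/412 = 0.61165.
Balance c(1−p*) = e gives e = 0.36×(1 − 0.61165) = 0.13981.
New p* = 1 − e/c = 1 − 0.32436/0.36000 = 0.09900.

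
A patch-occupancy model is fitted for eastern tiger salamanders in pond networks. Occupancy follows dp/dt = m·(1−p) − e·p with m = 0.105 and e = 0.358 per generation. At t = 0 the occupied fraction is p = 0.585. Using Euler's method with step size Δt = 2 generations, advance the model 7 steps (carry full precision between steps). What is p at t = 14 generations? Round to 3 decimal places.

0.227

Update rule: p ← p + [m·(1−p) − e·p]·Δt with Δt = 2.
t = 2: p = 0.58500 + (-0.33171) = 0.25329
t = 4: p = 0.25329 + (-0.02455) = 0.22874
t = 6: p = 0.22874 + (-0.00182) = 0.22693
t = 8: p = 0.22693 + (-0.00013) = 0.22679
t = 10: p = 0.22679 + (-0.00001) = 0.22678
t = 12: p = 0.22678 + (-0.00000) = 0.22678
t = 14: p = 0.22678 + (-0.00000) = 0.22678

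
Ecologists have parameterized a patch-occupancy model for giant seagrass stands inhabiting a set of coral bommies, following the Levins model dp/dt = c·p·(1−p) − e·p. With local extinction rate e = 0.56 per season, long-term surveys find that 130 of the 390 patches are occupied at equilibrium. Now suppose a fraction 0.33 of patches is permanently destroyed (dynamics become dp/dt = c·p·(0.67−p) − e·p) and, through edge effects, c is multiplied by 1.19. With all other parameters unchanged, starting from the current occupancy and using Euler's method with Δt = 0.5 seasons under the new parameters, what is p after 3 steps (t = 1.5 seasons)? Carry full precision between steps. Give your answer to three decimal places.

0.247

Observed p* = 130/390 = 0.33333.
Balance c(1−p*) = e gives c = e/(1 − 0.33333) = 0.56/0.66667 = 0.84000.
Starting from p₀ = 0.33333; update p ← p + (dp/dt)·Δt with the new parameters.
p: 0.33333 → 0.29609  (Δp = -0.03724)
p: 0.29609 → 0.26852  (Δp = -0.02757)
p: 0.26852 → 0.24721  (Δp = -0.02130)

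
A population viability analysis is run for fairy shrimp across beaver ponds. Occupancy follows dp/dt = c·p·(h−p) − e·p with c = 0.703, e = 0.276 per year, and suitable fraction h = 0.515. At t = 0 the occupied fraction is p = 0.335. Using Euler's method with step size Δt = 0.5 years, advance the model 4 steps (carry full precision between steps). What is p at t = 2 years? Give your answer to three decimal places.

0.258

Update rule: p ← p + [c·p·(h−p) − e·p]·Δt with Δt = 0.5.
p: 0.33500 → 0.30997  (Δp = -0.02503)
p: 0.30997 → 0.28953  (Δp = -0.02044)
p: 0.28953 → 0.27252  (Δp = -0.01701)
p: 0.27252 → 0.25814  (Δp = -0.01438)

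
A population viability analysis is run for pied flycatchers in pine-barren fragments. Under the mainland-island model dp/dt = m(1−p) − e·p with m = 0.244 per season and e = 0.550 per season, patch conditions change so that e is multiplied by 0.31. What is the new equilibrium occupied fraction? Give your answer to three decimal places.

0.589

Before: p* = 0.244/(0.244+0.550) = 0.3073.
After: m = 0.244, e = 0.1705; p* = 0.244/0.4145 = 0.5887.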